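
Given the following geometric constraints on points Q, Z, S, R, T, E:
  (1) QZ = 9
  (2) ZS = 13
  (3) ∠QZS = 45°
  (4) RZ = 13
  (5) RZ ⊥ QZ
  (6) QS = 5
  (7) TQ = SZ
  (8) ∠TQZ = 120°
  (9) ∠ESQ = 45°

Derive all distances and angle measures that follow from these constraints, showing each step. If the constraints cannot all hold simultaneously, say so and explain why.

These constraints are not satisfiable: (1), (2) and (3) already determine QS: by the law of cosines QS² = 9² + 13² − 2·9·13·cos(45°) = 84.54, so QS ≈ 9.19, which contradicts (6) QS = 5. No planar figure meets all of them, so nothing further can be derived.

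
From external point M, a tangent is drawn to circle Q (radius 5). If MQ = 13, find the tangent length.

The tangent, radius, and line from the external point to the center form a right triangle.
The right angle is where the tangent meets the radius.
By the Pythagorean theorem: tangent² + 5² = 13²
tangent² = 169 - 25 = 144
tangent = 12

12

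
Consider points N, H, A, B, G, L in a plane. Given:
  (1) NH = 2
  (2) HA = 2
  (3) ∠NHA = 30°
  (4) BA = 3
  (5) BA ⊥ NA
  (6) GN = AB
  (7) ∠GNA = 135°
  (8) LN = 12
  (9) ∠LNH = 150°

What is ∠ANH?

Step 1: By the law of cosines on triangle NHA: NA² = 2² + 2² − 2·2·2·cos(30°) = 1.07, so NA ≈ 1.04.
Step 2: By the inverse law of cosines on triangle ANH: cos(∠ANH) = (1.04² + 2² − 2²) / (2·1.04·2) = 1.07/4.14 = 0.2588, so ∠ANH = 75°.

Therefore, the measure of angle ∠ANH = 75°.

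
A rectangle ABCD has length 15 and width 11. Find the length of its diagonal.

A rectangle's diagonal splits it into two right triangles, with the diagonal as the hypotenuse.
By the Pythagorean theorem, d^2 = 15^2 + 11^2 = 346.
Therefore d = sqrt(346).

sqrt(346)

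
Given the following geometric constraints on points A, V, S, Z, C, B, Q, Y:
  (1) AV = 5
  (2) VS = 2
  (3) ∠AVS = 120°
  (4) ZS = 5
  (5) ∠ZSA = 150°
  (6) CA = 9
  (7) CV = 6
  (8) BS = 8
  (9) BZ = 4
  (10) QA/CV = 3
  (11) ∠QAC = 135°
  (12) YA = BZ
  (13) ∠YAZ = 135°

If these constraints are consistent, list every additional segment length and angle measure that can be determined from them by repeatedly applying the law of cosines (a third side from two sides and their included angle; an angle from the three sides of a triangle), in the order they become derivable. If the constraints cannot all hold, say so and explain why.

The constraints are consistent. Derivable facts, in order:
After 1 step:
- AS = √39
- CQ ≈ 25.18
- ∠ACV = 31.59°
- ∠AVC = 109.47°
- ∠BSZ = 24.15°
- ∠BZS = 125.1°
- ∠CAV = 38.94°
- ∠SBZ = 30.75°
After 2 steps:
- AZ ≈ 10.87
- ∠ACQ = 30.36°
- ∠AQC = 14.64°
- ∠ASV = 43.9°
- ∠SAV = 16.1°
After 3 steps:
- ZY ≈ 13.98
- ∠AZS = 16.7°
- ∠SAZ = 13.3°
After 4 steps:
- ∠AYZ = 33.33°
- ∠AZY = 11.67°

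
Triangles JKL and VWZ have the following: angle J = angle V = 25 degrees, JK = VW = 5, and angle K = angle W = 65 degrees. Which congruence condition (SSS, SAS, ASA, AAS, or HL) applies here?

Consider the given information: angle J = angle V = 25 degrees, JK = VW = 5, and angle K = angle W = 65 degrees
This is not SAS or AAS: SAS requires two sides and the included angle between them. AAS requires two angles and a non-included side.
The correct criterion is ASA. Two pairs of corresponding angles and the included side are equal (Angle-Side-Angle).

ASA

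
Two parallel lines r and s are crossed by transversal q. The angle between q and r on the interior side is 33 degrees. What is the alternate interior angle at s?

Alternate interior angles lie on opposite sides of the transversal, between the parallel lines.
By the alternate interior angle theorem, they are equal: 33 degrees.

33 degrees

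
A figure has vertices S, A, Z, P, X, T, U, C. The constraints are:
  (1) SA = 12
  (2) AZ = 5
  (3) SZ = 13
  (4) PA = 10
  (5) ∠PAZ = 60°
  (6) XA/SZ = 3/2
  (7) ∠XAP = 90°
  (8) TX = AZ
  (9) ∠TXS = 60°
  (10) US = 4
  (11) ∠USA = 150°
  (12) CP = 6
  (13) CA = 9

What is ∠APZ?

Step 1: By the law of cosines on triangle PAZ: PZ² = 10² + 5² − 2·10·5·cos(60°) = 75, so PZ = 5·√3.
Step 2: By the inverse law of cosines on triangle APZ: cos(∠APZ) = (10² + (5·√3)² − 5²) / (2·10·5·√3) = 150/173.21 = 0.866, so ∠APZ = 30°.

Therefore, the measure of angle ∠APZ = 30°.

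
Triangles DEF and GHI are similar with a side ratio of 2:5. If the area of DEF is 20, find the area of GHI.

Area ratio = (2/5)^2 = 4/25. Area of GHI = 20 * 25/4 = 125.

125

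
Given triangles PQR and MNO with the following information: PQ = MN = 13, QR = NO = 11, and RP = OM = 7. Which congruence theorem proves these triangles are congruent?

The given information matches SSS: All three pairs of corresponding sides are equal (Side-Side-Side).

SSS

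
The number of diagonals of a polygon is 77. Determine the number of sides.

Using d = n(n - 3)/2, we solve 77 = n(n - 3)/2.
So n(n - 3) = 154.
Testing n = 14: 14 * 11 = 154 = 154. Correct.
The polygon has 14 sides.

14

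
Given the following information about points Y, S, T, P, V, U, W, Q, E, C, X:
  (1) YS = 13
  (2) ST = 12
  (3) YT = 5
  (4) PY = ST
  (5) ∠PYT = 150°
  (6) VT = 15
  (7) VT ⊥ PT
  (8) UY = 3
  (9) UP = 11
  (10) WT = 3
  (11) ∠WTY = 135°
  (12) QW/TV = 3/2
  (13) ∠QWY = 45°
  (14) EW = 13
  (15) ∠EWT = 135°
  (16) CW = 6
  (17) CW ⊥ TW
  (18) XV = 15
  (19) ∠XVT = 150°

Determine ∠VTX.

Step 1: By the law of cosines on triangle TVX: TX² = 15² + 15² − 2·15·15·cos(150°) = 839.71, so TX ≈ 28.98.
Step 2: By the inverse law of cosines on triangle VTX: cos(∠VTX) = (15² + 28.98² − 15²) / (2·15·28.98) = 839.71/869.33 = 0.9659, so ∠VTX = 15°.

Therefore, the measure of angle ∠VTX = 15°.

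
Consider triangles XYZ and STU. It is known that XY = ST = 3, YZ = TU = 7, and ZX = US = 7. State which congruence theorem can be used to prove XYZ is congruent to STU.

The given information provides:
XY = ST = 3, YZ = TU = 7, and ZX = US = 7
This matches the SSS congruence theorem.
All three pairs of corresponding sides are equal (Side-Side-Side).

SSS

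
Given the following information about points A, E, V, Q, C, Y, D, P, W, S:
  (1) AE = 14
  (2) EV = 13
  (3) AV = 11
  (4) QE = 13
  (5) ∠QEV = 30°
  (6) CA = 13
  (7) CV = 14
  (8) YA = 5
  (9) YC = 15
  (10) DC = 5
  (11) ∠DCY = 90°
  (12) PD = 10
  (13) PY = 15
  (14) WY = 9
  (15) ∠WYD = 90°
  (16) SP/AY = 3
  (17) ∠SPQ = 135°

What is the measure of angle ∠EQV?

Step 1: By the law of cosines on triangle QEV: QV² = 13² + 13² − 2·13·13·cos(30°) = 45.28, so QV ≈ 6.73.
Step 2: By the inverse law of cosines on triangle EQV: cos(∠EQV) = (13² + 6.73² − 13²) / (2·13·6.73) = 45.28/174.96 = 0.2588, so ∠EQV = 75°.

Therefore, the measure of angle ∠EQV = 75°.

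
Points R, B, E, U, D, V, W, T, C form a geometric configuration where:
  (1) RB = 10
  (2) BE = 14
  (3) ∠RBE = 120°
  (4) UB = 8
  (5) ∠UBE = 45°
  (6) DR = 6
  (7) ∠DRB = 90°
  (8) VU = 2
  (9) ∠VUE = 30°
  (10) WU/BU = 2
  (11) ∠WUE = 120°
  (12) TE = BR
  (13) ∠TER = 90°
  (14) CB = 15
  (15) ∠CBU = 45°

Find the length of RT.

From the given relations: TE = BR = 10.
Step 1: By the law of cosines on triangle EBR: ER² = 14² + 10² − 2·14·10·cos(120°) = 436, so ER = 2·√109.
Step 2: By the law of cosines on triangle RET: RT² = (2·√109)² + 10² − 2·2·√109·10·cos(90°) = 536, so RT = 2·√134.

Therefore, the length of RT = 2·√134.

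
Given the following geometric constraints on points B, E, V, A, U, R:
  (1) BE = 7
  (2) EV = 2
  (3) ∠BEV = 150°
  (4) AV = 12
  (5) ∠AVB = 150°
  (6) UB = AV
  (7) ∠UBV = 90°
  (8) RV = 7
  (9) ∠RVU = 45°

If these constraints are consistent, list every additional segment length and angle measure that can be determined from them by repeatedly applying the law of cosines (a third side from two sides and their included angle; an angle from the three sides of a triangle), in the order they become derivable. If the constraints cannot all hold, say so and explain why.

The constraints are consistent. Derivable facts, in order:
After 1 step:
- BV ≈ 8.79
After 2 steps:
- BA ≈ 20.1
- VU ≈ 14.87
- ∠BVE = 23.47°
- ∠EBV = 6.53°
After 3 steps:
- UR ≈ 11.09
- ∠ABV = 17.37°
- ∠BAV = 12.63°
- ∠BUV = 36.22°
- ∠BVU = 53.78°
After 4 steps:
- ∠RUV = 26.51°
- ∠URV = 108.49°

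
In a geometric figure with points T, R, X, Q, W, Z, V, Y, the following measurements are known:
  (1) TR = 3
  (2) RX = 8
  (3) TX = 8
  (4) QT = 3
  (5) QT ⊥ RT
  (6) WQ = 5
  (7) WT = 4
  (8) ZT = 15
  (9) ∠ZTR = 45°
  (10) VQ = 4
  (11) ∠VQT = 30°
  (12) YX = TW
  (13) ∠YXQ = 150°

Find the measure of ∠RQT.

Step 1: By the law of cosines on triangle QTR: QR² = 3² + 3² − 2·3·3·cos(90°) = 18, so QR = 3·√2.
Step 2: By the inverse law of cosines on triangle RQT: cos(∠RQT) = ((3·√2)² + 3² − 3²) / (2·3·√2·3) = 18/25.46 = 0.7071, so ∠RQT = 45°.

Therefore, the measure of angle ∠RQT = 45°.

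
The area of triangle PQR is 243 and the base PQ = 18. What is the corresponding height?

Area = (1/2) * base * height
height = 2 * Area / base
height = 2 * 243 / 18
height = 486 / 18
height = 27

27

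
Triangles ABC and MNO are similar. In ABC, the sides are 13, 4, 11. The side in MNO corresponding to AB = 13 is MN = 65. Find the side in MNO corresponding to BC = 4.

k = 65/13 = 5. NO = 5 * 4 = 20.

20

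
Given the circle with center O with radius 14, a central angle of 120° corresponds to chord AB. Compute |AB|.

Chord = 2(14) sin(60°) = 14*sqrt(3)

14*sqrt(3)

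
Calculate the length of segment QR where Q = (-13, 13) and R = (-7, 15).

d = sqrt((6)^2 + (2)^2) = sqrt(40) = 2*sqrt(10)

2*sqrt(10)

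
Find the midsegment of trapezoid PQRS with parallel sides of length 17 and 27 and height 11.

The midsegment of a trapezoid = (base1 + base2) / 2
midsegment = (17 + 27) / 2
midsegment = 44 / 2
midsegment = 22

22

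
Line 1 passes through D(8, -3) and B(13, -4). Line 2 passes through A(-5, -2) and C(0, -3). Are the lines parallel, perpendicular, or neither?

Slope of line 1: m1 = (-4 - -3)/(13 - 8) = -1/5 = -1/5
Slope of line 2: m2 = (-3 - -2)/(0 - -5) = -1/5 = -1/5
m1 = m2, so the lines are parallel.

Parallel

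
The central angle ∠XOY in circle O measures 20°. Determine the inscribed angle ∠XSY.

Inscribed angle = 20° / 2 = 10° (inscribed angle theorem).

10°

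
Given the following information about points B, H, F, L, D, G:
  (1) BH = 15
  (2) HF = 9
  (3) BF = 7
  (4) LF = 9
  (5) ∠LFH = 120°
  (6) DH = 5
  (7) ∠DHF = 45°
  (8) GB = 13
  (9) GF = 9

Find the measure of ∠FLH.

Step 1: By the law of cosines on triangle LFH: LH² = 9² + 9² − 2·9·9·cos(120°) = 243, so LH = 9·√3.
Step 2: By the inverse law of cosines on triangle FLH: cos(∠FLH) = (9² + (9·√3)² − 9²) / (2·9·9·√3) = 243/280.59 = 0.866, so ∠FLH = 30°.

Therefore, the measure of angle ∠FLH = 30°.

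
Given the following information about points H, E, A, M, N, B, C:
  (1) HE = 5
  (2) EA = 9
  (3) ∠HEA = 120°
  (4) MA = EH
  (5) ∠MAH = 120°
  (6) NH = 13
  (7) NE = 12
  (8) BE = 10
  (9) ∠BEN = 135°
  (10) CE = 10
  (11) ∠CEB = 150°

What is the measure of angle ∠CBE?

Step 1: By the law of cosines on triangle BEC: BC² = 10² + 10² − 2·10·10·cos(150°) = 373.21, so BC ≈ 19.32.
Step 2: By the inverse law of cosines on triangle CBE: cos(∠CBE) = (19.32² + 10² − 10²) / (2·19.32·10) = 373.21/386.37 = 0.9659, so ∠CBE = 15°.

Therefore, the measure of angle ∠CBE = 15°.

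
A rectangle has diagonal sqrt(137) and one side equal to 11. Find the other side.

The diagonal of a rectangle forms a right triangle with the two sides.
Rearranging the Pythagorean theorem: missing side = sqrt(d^2 - known^2).
= sqrt(137 - 121) = sqrt(16) = 4.

4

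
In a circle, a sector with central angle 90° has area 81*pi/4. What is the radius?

The sector covers 90°/360° = 1/4 of the full circle.
Full circle area = 81*pi/4 / 1/4 = 81*pi.
Since full area = πr², we get r² = 81*pi/π = 81, so r = 9.

9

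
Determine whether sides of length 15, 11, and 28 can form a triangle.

Check the triangle inequality: 15 + 11 = 26 ≤ 28.
Since the sum of two sides does not exceed the third, no triangle can be formed.

No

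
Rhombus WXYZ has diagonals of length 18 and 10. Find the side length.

The diagonals of a rhombus bisect each other at right angles.
Half-diagonals: 18/2 = 9 and 10/2 = 5
side = sqrt(9^2 + 5^2)
side = sqrt(81 + 25)
side = sqrt(106)

sqrt(106)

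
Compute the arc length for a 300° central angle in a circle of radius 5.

The full circumference is 2πr = 2π(5) = 10*pi.
The arc spans 300° out of 360°, which is a fraction of 5/6.
Arc length = 10*pi × 5/6 = 25*pi/3.

25*pi/3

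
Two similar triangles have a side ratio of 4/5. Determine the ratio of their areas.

Area ratio = (side ratio)^2 = (4/5)^2 = 16:25.

16:25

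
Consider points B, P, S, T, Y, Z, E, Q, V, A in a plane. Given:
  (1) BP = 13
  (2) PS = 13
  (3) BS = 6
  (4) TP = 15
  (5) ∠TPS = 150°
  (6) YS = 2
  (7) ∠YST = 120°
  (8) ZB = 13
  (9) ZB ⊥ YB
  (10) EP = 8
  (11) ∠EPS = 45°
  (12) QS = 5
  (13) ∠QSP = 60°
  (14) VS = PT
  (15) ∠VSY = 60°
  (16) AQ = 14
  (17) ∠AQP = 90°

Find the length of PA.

Step 1: By the law of cosines on triangle PSQ: PQ² = 13² + 5² − 2·13·5·cos(60°) = 129, so PQ = √129.
Step 2: By the law of cosines on triangle PQA: PA² = √129² + 14² − 2·√129·14·cos(90°) = 325, so PA = 5·√13.

Therefore, the length of PA = 5·√13.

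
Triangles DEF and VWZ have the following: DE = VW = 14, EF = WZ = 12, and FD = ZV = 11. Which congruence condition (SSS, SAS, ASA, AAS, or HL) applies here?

Consider the given information: DE = VW = 14, EF = WZ = 12, and FD = ZV = 11
This is not SAS or HL: SAS requires two sides and the included angle between them. HL only applies to right triangles with matching hypotenuse and leg.
The correct criterion is SSS. All three pairs of corresponding sides are equal (Side-Side-Side).

SSS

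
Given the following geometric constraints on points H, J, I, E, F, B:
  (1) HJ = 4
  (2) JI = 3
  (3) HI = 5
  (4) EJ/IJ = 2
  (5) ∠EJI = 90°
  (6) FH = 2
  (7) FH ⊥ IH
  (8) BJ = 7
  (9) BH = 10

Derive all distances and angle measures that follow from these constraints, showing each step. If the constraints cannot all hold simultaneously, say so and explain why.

The constraints are consistent.

From the given relations:
  EJ = 2·IJ = 2·3 = 6

Step 1: From IJ = 3, JE = 6, and ∠IJE = 90°, by the law of cosines:
  IE² = IJ² + JE² - 2·IJ·JE·cos(90°) = 9 + 36 - 0 = 45
  IE = 3·√5

Step 2: From IH = 5, HF = 2, and ∠IHF = 90°, by the law of cosines:
  IF² = IH² + HF² - 2·IH·HF·cos(90°) = 25 + 4 - 0 = 29
  IF = √29

Step 3: From HB = 10, HJ = 4, BJ = 7, by the inverse law of cosines:
  cos(∠BHJ) = (HB² + HJ² - BJ²) / (2·HB·HJ)
  ∠BHJ = 33.12°

Step 4: From HI = 5, HJ = 4, IJ = 3, by the inverse law of cosines:
  cos(∠IHJ) = (HI² + HJ² - IJ²) / (2·HI·HJ)
  ∠IHJ = 36.87°

Step 5: From JB = 7, JH = 4, BH = 10, by the inverse law of cosines:
  cos(∠BJH) = (JB² + JH² - BH²) / (2·JB·JH)
  ∠BJH = 128.68°

Step 6: From JH = 4, JI = 3, HI = 5, by the inverse law of cosines:
  cos(∠HJI) = (JH² + JI² - HI²) / (2·JH·JI)
  ∠HJI = 90°

Step 7: From IH = 5, IJ = 3, HJ = 4, by the inverse law of cosines:
  cos(∠HIJ) = (IH² + IJ² - HJ²) / (2·IH·IJ)
  ∠HIJ = 53.13°

Step 8: From BH = 10, BJ = 7, HJ = 4, by the inverse law of cosines:
  cos(∠HBJ) = (BH² + BJ² - HJ²) / (2·BH·BJ)
  ∠HBJ = 18.19°

Step 9: From IE = 3·√5, IJ = 3, EJ = 6, by the inverse law of cosines:
  cos(∠EIJ) = (IE² + IJ² - EJ²) / (2·IE·IJ)
  ∠EIJ = 63.43°

Step 10: From IF = √29, IH = 5, FH = 2, by the inverse law of cosines:
  cos(∠FIH) = (IF² + IH² - FH²) / (2·IF·IH)
  ∠FIH = 21.8°

Step 11: From EI = 3·√5, EJ = 6, IJ = 3, by the inverse law of cosines:
  cos(∠IEJ) = (EI² + EJ² - IJ²) / (2·EI·EJ)
  ∠IEJ = 26.57°

Step 12: From FH = 2, FI = √29, HI = 5, by the inverse law of cosines:
  cos(∠HFI) = (FH² + FI² - HI²) / (2·FH·FI)
  ∠HFI = 68.2°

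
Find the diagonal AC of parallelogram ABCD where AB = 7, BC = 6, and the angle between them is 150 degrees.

Law of cosines: d^2 = 7^2 + 6^2 - 2(7)(6)cos(150°) = 42*sqrt(3) + 85, so d = sqrt(42*sqrt(3) + 85).

sqrt(42*sqrt(3) + 85)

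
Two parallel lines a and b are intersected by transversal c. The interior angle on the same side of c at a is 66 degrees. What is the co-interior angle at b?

Co-interior angles sum to 180: 180 - 66 = 114 degrees.

114 degrees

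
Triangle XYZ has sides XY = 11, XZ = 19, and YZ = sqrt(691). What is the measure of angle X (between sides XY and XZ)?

By the inverse law of cosines: cos(X) = (XY² + XZ² - YZ²) / (2 × XY × XZ)
cos(X) = (11² + 19² - (sqrt(691))²) / (2 × 11 × 19)
cos(X) = (121 + 361 - (691)) / 418
cos(X) = -1/2
X = arccos(-1/2) = 120°

120°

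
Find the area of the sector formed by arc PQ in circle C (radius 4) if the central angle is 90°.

The full circle has area πr² = π(4)² = 16*pi.
The sector covers 90° out of 360°, a fraction of 1/4.
Sector area = 16*pi × 1/4 = 4*pi.

4*pi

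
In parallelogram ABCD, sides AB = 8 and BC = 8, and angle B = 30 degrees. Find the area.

The area of a parallelogram equals the product of two adjacent sides times the sine of the included angle.
This is because the height equals 8 * sin(30°) = 4.
Area = 8 * 4 = 32

32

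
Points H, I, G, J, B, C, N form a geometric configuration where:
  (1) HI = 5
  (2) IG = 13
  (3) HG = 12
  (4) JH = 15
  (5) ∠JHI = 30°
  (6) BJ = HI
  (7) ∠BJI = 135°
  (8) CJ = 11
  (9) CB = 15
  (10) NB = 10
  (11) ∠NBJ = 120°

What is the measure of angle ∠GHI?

Step 1: By the inverse law of cosines on triangle GHI: cos(∠GHI) = (12² + 5² − 13²) / (2·12·5) = 0/120 = 0, so ∠GHI = 90°.

Therefore, the measure of angle ∠GHI = 90°.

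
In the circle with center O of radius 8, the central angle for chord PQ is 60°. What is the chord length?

Chord length = 2r sin(θ/2)
= 2 × 8 × sin(60°/2)
= 2 × 8 × sin(30°)
= 8

8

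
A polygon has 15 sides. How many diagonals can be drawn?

The number of diagonals in an n-gon is n(n - 3)/2.
For n = 15: 15(15 - 3)/2 = 15 × 12 / 2 = 90.

90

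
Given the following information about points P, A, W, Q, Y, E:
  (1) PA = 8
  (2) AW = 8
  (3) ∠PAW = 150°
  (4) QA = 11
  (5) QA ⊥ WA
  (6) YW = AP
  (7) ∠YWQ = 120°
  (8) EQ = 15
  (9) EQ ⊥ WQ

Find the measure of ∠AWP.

Step 1: By the law of cosines on triangle WAP: WP² = 8² + 8² − 2·8·8·cos(150°) = 238.85, so WP ≈ 15.45.
Step 2: By the inverse law of cosines on triangle AWP: cos(∠AWP) = (8² + 15.45² − 8²) / (2·8·15.45) = 238.85/247.28 = 0.9659, so ∠AWP = 15°.

Therefore, the measure of angle ∠AWP = 15°.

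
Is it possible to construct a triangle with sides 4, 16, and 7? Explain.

Check the triangle inequality: 4 + 7 = 11 ≤ 16.
Since the sum of two sides does not exceed the third, no triangle can be formed.

No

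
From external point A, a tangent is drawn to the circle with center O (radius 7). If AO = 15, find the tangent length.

tangent = √(d² - r²) = √(15² - 7²) = √(225 - 49) = √176 = 4*sqrt(11)

4*sqrt(11)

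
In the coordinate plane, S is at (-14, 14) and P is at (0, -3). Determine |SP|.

d = sqrt((14)^2 + (-17)^2) = sqrt(485)

sqrt(485)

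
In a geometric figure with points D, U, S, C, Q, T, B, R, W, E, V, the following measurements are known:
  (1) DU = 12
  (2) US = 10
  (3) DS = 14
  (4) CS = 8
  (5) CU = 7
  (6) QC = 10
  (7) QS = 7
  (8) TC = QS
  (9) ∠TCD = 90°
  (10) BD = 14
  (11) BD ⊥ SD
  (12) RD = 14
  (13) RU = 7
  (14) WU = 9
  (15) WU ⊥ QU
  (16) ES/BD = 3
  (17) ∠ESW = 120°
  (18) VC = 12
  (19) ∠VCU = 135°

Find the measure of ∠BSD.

Step 1: By the law of cosines on triangle SDB: SB² = 14² + 14² − 2·14·14·cos(90°) = 392, so SB = 14·√2.
Step 2: By the inverse law of cosines on triangle BSD: cos(∠BSD) = ((14·√2)² + 14² − 14²) / (2·14·√2·14) = 392/554.37 = 0.7071, so ∠BSD = 45°.

Therefore, the measure of angle ∠BSD = 45°.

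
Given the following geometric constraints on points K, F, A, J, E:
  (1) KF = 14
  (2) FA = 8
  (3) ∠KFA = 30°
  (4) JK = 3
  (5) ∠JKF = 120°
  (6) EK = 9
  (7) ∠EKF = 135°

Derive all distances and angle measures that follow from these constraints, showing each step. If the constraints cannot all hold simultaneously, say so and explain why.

The constraints are consistent.

Step 1: From KF = 14, FA = 8, and ∠KFA = 30°, by the law of cosines:
  KA² = KF² + FA² - 2·KF·FA·cos(30°) = 196 + 64 - 194 = 66.01
  KA ≈ 8.12

Step 2: From FK = 14, KJ = 3, and ∠FKJ = 120°, by the law of cosines:
  FJ² = FK² + KJ² - 2·FK·KJ·cos(120°) = 196 + 9 + 42 = 247
  FJ ≈ 15.72

Step 3: From FK = 14, KE = 9, and ∠FKE = 135°, by the law of cosines:
  FE² = FK² + KE² - 2·FK·KE·cos(135°) = 196 + 81 + 178.2 = 455.2
  FE ≈ 21.34

Step 4: From KA = 8.12, KF = 14, AF = 8, by the inverse law of cosines:
  cos(∠AKF) = (KA² + KF² - AF²) / (2·KA·KF)
  ∠AKF = 29.49°

Step 5: From FE = 21.34, FK = 14, EK = 9, by the inverse law of cosines:
  cos(∠EFK) = (FE² + FK² - EK²) / (2·FE·FK)
  ∠EFK = 17.35°

Step 6: From FJ = 15.72, FK = 14, JK = 3, by the inverse law of cosines:
  cos(∠JFK) = (FJ² + FK² - JK²) / (2·FJ·FK)
  ∠JFK = 9.52°

Step 7: From AF = 8, AK = 8.12, FK = 14, by the inverse law of cosines:
  cos(∠FAK) = (AF² + AK² - FK²) / (2·AF·AK)
  ∠FAK = 120.51°

Step 8: From JF = 15.72, JK = 3, FK = 14, by the inverse law of cosines:
  cos(∠FJK) = (JF² + JK² - FK²) / (2·JF·JK)
  ∠FJK = 50.48°

Step 9: From EF = 21.34, EK = 9, FK = 14, by the inverse law of cosines:
  cos(∠FEK) = (EF² + EK² - FK²) / (2·EF·EK)
  ∠FEK = 27.65°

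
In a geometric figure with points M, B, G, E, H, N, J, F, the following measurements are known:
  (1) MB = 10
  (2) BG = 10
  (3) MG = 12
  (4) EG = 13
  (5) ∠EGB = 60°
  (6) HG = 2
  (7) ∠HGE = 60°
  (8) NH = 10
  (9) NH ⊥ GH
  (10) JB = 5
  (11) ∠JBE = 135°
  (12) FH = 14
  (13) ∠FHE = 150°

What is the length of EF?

Step 1: By the law of cosines on triangle EGH: EH² = 13² + 2² − 2·13·2·cos(60°) = 147, so EH = 7·√3.
Step 2: By the law of cosines on triangle EHF: EF² = (7·√3)² + 14² − 2·7·√3·14·cos(150°) = 637, so EF = 7·√13.

Therefore, the length of EF = 7·√13.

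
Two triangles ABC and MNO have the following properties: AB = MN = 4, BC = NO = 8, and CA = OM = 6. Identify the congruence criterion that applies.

The given information provides:
AB = MN = 4, BC = NO = 8, and CA = OM = 6
This matches the SSS congruence theorem.
All three pairs of corresponding sides are equal (Side-Side-Side).

SSS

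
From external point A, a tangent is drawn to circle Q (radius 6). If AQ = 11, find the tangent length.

tangent = √(d² - r²) = √(11² - 6²) = √(121 - 36) = √85 = sqrt(85)

sqrt(85)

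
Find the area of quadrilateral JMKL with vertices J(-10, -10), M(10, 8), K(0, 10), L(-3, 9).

Using the Shoelace formula for a quadrilateral (vertices in order):
Area = (1/2)|sum of (x_i * y_(i+1) - x_(i+1) * y_i)|
Terms: (-10*8 - 10*-10) = 20, (10*10 - 0*8) = 100, (0*9 - -3*10) = 30, (-3*-10 - -10*9) = 120
Sum = 270
Area = (1/2)(270) = 135

135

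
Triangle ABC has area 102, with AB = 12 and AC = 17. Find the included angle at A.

sin(C) = 2 * 102 / (12 * 17) = 1, so C = arcsin(1) = 90°.

90°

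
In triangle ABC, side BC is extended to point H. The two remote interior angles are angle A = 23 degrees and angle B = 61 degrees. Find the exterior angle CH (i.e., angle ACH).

Exterior angle = 23 + 61 = 84 degrees (exterior angle theorem).

84 degrees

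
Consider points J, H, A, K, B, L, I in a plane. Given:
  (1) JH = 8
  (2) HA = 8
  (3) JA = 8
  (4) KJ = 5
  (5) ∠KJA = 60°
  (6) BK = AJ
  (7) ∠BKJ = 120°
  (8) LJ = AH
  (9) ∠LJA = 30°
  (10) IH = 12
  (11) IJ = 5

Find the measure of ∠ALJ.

From the given relations: LJ = AH = 8.
Step 1: By the law of cosines on triangle LJA: LA² = 8² + 8² − 2·8·8·cos(30°) = 17.15, so LA ≈ 4.14.
Step 2: By the inverse law of cosines on triangle ALJ: cos(∠ALJ) = (4.14² + 8² − 8²) / (2·4.14·8) = 17.15/66.26 = 0.2588, so ∠ALJ = 75°.

Therefore, the measure of angle ∠ALJ = 75°.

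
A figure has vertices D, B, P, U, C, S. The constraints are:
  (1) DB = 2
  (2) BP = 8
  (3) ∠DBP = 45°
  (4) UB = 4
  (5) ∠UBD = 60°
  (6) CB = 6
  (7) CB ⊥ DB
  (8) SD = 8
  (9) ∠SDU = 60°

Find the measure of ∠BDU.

Step 1: By the law of cosines on triangle DBU: DU² = 2² + 4² − 2·2·4·cos(60°) = 12, so DU = 2·√3.
Step 2: By the inverse law of cosines on triangle BDU: cos(∠BDU) = (2² + (2·√3)² − 4²) / (2·2·2·√3) = 0/13.86 = 0, so ∠BDU = 90°.

Therefore, the measure of angle ∠BDU = 90°.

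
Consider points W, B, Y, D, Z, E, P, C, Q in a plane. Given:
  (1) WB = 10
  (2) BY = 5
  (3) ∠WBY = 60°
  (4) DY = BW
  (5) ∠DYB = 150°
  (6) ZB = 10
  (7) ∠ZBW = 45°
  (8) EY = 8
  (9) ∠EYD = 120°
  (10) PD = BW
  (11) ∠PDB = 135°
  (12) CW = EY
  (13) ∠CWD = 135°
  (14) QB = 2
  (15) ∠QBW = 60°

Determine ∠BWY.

Step 1: By the law of cosines on triangle WBY: WY² = 10² + 5² − 2·10·5·cos(60°) = 75, so WY = 5·√3.
Step 2: By the inverse law of cosines on triangle BWY: cos(∠BWY) = (10² + (5·√3)² − 5²) / (2·10·5·√3) = 150/173.21 = 0.866, so ∠BWY = 30°.

Therefore, the measure of angle ∠BWY = 30°.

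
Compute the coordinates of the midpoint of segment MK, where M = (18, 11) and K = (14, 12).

The midpoint is the average of the coordinates:
x: (18 + 14)/2 = 16
y: (11 + 12)/2 = 23/2
Midpoint = (16, 23/2)

(16, 23/2)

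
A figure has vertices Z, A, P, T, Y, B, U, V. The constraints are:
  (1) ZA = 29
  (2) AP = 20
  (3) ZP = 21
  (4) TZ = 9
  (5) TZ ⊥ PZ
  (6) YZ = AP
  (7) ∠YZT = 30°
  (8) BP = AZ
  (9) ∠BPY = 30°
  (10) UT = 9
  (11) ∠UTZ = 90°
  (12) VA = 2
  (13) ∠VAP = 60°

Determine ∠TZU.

Step 1: By the law of cosines on triangle ZTU: ZU² = 9² + 9² − 2·9·9·cos(90°) = 162, so ZU = 9·√2.
Step 2: By the inverse law of cosines on triangle TZU: cos(∠TZU) = (9² + (9·√2)² − 9²) / (2·9·9·√2) = 162/229.1 = 0.7071, so ∠TZU = 45°.

Therefore, the measure of angle ∠TZU = 45°.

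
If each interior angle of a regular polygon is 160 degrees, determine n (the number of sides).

Each interior angle of a regular n-gon is (n - 2) * 180 / n.
Setting this equal to 160:
(n - 2) * 180 / n = 160
Each exterior angle = 180 - 160 = 20 degrees.
Since exterior angles sum to 360: n = 360 / 20 = 18.

18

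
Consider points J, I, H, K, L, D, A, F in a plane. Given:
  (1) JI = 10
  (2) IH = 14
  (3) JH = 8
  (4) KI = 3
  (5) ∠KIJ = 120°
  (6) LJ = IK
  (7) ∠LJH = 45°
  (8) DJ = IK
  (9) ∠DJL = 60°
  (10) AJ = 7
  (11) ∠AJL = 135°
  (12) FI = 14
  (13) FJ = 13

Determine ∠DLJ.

From the given relations: LJ = IK = 3; DJ = IK = 3.
Step 1: By the law of cosines on triangle LJD: LD² = 3² + 3² − 2·3·3·cos(60°) = 9, so LD = 3.
Step 2: By the inverse law of cosines on triangle DLJ: cos(∠DLJ) = (3² + 3² − 3²) / (2·3·3) = 9/18 = 0.5, so ∠DLJ = 60°.

Therefore, the measure of angle ∠DLJ = 60°.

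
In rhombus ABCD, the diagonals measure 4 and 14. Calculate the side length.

In a rhombus, the diagonals bisect each other perpendicularly, creating four congruent right triangles.
Each triangle has legs 2 (half of 4) and 7 (half of 14).
The hypotenuse of each right triangle is a side of the rhombus:
side = sqrt(2^2 + 7^2) = sqrt(53)

sqrt(53)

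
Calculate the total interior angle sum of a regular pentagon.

The sum of interior angles of an n-sided polygon is (n - 2) * 180.
For n = 5: (5 - 2) * 180 = 3 * 180 = 540 degrees.

540 degrees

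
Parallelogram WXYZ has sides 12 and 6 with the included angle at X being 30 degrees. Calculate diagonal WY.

The diagonal of a parallelogram can be found by treating two adjacent sides and the diagonal as a triangle.
Applying the law of cosines with sides 12, 6 and included angle 30°:
d^2 = 144 + 36 - 144*cos(30°) = 180 - 72*sqrt(3)
d = 6*sqrt(5 - 2*sqrt(3))

6*sqrt(5 - 2*sqrt(3))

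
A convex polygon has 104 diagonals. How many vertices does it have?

Using d = n(n - 3)/2, we solve 104 = n(n - 3)/2.
So n(n - 3) = 208.
Testing n = 16: 16 * 13 = 208 = 208. Correct.
The polygon has 16 sides.

16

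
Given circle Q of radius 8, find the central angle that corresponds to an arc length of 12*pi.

Arc length L = 2πr × θ/360, so θ = 360L / (2πr).
θ = 360 × 12*pi / (2π × 8)
θ = 270°
θ = 270°

270°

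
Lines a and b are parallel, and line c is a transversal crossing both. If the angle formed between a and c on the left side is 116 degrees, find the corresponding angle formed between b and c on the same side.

When a transversal crosses parallel lines, angles in the same position at each intersection are called corresponding angles.
These are always equal, so the answer is 116 degrees.

116 degrees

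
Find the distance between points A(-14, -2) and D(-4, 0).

The horizontal distance is |-4 - -14| = 10 and the vertical distance is |0 - -2| = 2.
By the Pythagorean theorem, d = sqrt(10^2 + 2^2) = sqrt(104) = 2*sqrt(26).

2*sqrt(26)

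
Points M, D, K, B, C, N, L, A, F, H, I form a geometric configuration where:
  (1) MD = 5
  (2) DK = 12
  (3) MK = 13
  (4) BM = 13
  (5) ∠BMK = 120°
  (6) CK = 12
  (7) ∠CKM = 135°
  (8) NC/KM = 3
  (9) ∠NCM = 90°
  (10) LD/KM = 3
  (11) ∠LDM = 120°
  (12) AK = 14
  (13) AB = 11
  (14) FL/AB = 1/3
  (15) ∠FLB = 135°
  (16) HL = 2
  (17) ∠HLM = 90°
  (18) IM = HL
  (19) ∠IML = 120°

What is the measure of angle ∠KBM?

Step 1: By the law of cosines on triangle BMK: BK² = 13² + 13² − 2·13·13·cos(120°) = 507, so BK = 13·√3.
Step 2: By the inverse law of cosines on triangle KBM: cos(∠KBM) = ((13·√3)² + 13² − 13²) / (2·13·√3·13) = 507/585.43 = 0.866, so ∠KBM = 30°.

Therefore, the measure of angle ∠KBM = 30°.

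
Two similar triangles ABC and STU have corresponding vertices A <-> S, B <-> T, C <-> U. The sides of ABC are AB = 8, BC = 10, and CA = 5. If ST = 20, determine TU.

k = 20/8 = 5/2. TU = 5/2 * 10 = 25.

25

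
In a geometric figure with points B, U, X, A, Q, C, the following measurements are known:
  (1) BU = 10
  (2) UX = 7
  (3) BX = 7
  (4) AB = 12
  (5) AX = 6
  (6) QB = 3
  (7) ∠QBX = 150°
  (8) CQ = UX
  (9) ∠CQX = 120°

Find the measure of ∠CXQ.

From the given relations: CQ = UX = 7.
Step 1: By the law of cosines on triangle XBQ: XQ² = 7² + 3² − 2·7·3·cos(150°) = 94.37, so XQ ≈ 9.71.
Step 2: By the law of cosines on triangle XQC: XC² = 9.71² + 7² − 2·9.71·7·cos(120°) = 211.38, so XC ≈ 14.54.
Step 3: By the inverse law of cosines on triangle CXQ: cos(∠CXQ) = (14.54² + 9.71² − 7²) / (2·14.54·9.71) = 256.75/282.48 = 0.9089, so ∠CXQ = 24.64°.

Therefore, the measure of angle ∠CXQ = 24.64°.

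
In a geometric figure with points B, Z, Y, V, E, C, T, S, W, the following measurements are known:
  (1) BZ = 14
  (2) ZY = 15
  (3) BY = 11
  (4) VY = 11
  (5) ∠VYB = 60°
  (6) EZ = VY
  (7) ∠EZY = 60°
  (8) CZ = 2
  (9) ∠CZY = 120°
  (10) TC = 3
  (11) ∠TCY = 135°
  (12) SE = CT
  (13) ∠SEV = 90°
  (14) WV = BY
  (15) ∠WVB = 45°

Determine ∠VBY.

Step 1: By the law of cosines on triangle BYV: BV² = 11² + 11² − 2·11·11·cos(60°) = 121, so BV = 11.
Step 2: By the inverse law of cosines on triangle VBY: cos(∠VBY) = (11² + 11² − 11²) / (2·11·11) = 121/242 = 0.5, so ∠VBY = 60°.

Therefore, the measure of angle ∠VBY = 60°.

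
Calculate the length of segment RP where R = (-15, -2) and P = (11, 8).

The horizontal distance is |11 - -15| = 26 and the vertical distance is |8 - -2| = 10.
By the Pythagorean theorem, d = sqrt(26^2 + 10^2) = sqrt(776) = 2*sqrt(194).

2*sqrt(194)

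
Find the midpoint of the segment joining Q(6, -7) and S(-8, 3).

The midpoint is the average of the coordinates:
x: (6 + -8)/2 = -1
y: (-7 + 3)/2 = -2
Midpoint = (-1, -2)

(-1, -2)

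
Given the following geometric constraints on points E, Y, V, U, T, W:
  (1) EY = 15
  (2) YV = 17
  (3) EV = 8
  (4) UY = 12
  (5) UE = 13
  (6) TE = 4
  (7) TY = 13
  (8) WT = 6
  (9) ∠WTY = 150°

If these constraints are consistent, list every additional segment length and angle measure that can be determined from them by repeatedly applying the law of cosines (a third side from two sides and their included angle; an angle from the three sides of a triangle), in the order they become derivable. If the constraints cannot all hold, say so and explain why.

The constraints are consistent. Derivable facts, in order:
After 1 step:
- YW ≈ 18.44
- ∠ETY = 112.62°
- ∠EUY = 73.62°
- ∠EVY = 61.93°
- ∠EYT = 14.25°
- ∠EYU = 56.25°
- ∠EYV = 28.07°
- ∠TEY = 53.13°
- ∠UEY = 50.13°
- ∠VEY = 90°
After 2 steps:
- ∠TWY = 20.64°
- ∠TYW = 9.36°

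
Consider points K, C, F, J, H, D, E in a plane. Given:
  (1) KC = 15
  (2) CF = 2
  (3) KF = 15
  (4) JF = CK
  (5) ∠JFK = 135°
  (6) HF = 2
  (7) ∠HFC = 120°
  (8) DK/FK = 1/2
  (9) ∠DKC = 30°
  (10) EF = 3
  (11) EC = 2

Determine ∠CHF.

Step 1: By the law of cosines on triangle HFC: HC² = 2² + 2² − 2·2·2·cos(120°) = 12, so HC = 2·√3.
Step 2: By the inverse law of cosines on triangle CHF: cos(∠CHF) = ((2·√3)² + 2² − 2²) / (2·2·√3·2) = 12/13.86 = 0.866, so ∠CHF = 30°.

Therefore, the measure of angle ∠CHF = 30°.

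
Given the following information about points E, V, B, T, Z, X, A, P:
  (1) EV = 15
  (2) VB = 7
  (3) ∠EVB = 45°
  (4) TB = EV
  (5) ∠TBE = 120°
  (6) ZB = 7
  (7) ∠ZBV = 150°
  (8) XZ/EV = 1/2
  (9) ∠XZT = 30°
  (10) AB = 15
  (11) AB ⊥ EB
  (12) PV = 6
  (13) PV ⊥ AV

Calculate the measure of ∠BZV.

Step 1: By the law of cosines on triangle ZBV: ZV² = 7² + 7² − 2·7·7·cos(150°) = 182.87, so ZV ≈ 13.52.
Step 2: By the inverse law of cosines on triangle BZV: cos(∠BZV) = (7² + 13.52² − 7²) / (2·7·13.52) = 182.87/189.32 = 0.9659, so ∠BZV = 15°.

Therefore, the measure of angle ∠BZV = 15°.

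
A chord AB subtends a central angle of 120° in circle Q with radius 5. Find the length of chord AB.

Chord length = 2r sin(θ/2)
= 2 × 5 × sin(120°/2)
= 2 × 5 × sin(60°)
= 5*sqrt(3)

5*sqrt(3)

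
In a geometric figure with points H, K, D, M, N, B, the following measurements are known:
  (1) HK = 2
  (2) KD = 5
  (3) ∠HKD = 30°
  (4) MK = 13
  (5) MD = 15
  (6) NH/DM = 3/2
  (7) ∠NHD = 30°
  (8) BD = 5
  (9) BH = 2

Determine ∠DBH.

Step 1: By the law of cosines on triangle DKH: DH² = 5² + 2² − 2·5·2·cos(30°) = 11.68, so DH ≈ 3.42.
Step 2: By the inverse law of cosines on triangle DBH: cos(∠DBH) = (5² + 2² − 3.42²) / (2·5·2) = 17.32/20 = 0.866, so ∠DBH = 30°.

Therefore, the measure of angle ∠DBH = 30°.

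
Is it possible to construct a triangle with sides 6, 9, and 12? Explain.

Yes.
The triangle inequality requires that the sum of any two sides exceeds the third.
Here 6 + 9 = 15 > 12, so the condition is met.

Yes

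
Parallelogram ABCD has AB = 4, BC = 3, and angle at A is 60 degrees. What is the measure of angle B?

Consecutive angles are supplementary: angle B = 180 - 60 = 120 degrees.

120 degrees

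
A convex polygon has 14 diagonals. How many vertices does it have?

Using d = n(n - 3)/2, we solve 14 = n(n - 3)/2.
So n(n - 3) = 28.
Testing n = 7: 7 * 4 = 28 = 28. Correct.
The polygon has 7 sides.

7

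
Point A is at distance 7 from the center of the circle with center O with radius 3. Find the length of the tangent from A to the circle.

The tangent, radius, and line from the external point to the center form a right triangle.
The right angle is where the tangent meets the radius.
By the Pythagorean theorem: tangent² + 3² = 7²
tangent² = 49 - 9 = 40
tangent = 2*sqrt(10)

2*sqrt(10)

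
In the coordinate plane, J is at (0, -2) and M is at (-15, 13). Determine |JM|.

d = sqrt((-15)^2 + (15)^2) = sqrt(450) = 15*sqrt(2)

15*sqrt(2)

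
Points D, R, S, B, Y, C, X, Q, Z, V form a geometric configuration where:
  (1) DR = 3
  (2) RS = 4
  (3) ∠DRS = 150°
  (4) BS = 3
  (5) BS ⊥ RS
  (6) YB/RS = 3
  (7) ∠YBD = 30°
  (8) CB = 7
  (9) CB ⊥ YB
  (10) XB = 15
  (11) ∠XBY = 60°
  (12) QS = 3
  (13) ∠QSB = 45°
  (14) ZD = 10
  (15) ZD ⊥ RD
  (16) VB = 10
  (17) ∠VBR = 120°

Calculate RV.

Step 1: By the law of cosines on triangle BSR: BR² = 3² + 4² − 2·3·4·cos(90°) = 25, so BR = 5.
Step 2: By the law of cosines on triangle RBV: RV² = 5² + 10² − 2·5·10·cos(120°) = 175, so RV = 5·√7.

Therefore, the length of RV = 5·√7.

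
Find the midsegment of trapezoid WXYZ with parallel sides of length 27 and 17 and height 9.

The midsegment (median) of a trapezoid connects the midpoints of the non-parallel sides.
Its length is the average of the two bases: (27 + 17) / 2 = 22.

22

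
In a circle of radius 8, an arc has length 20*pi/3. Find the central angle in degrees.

Arc length L = 2πr × θ/360, so θ = 360L / (2πr).
θ = 360 × 20*pi/3 / (2π × 8)
θ = 150°
θ = 150°

150°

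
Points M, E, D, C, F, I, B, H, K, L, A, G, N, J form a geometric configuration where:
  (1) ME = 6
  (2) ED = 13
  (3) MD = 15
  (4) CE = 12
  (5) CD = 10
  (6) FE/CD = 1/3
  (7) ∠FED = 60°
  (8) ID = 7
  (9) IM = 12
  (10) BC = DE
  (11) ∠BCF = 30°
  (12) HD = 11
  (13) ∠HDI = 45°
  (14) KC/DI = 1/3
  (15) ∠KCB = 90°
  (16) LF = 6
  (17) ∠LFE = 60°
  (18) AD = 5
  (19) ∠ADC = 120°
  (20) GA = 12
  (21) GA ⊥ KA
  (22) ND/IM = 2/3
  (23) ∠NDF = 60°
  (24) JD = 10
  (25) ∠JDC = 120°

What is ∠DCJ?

Step 1: By the law of cosines on triangle CDJ: CJ² = 10² + 10² − 2·10·10·cos(120°) = 300, so CJ = 10·√3.
Step 2: By the inverse law of cosines on triangle DCJ: cos(∠DCJ) = (10² + (10·√3)² − 10²) / (2·10·10·√3) = 300/346.41 = 0.866, so ∠DCJ = 30°.

Therefore, the measure of angle ∠DCJ = 30°.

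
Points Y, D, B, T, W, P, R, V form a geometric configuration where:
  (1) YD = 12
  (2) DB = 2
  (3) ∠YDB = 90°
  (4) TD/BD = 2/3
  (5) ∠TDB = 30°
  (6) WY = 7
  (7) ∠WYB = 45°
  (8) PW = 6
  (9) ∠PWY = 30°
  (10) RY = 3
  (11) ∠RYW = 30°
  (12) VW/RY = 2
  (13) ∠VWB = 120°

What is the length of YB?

Step 1: By the law of cosines on triangle YDB: YB² = 12² + 2² − 2·12·2·cos(90°) = 148, so YB = 2·√37.

Therefore, the length of YB = 2·√37.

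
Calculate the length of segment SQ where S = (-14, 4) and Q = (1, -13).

d = sqrt((15)^2 + (-17)^2) = sqrt(514)

sqrt(514)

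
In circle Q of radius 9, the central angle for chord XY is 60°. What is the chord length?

Chord length = 2r sin(θ/2)
= 2 × 9 × sin(60°/2)
= 2 × 9 × sin(30°)
= 9

9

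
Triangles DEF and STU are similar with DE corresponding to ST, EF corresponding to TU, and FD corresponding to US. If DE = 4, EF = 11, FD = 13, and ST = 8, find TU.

Since the triangles are similar, the ratio of corresponding sides is constant.
Scale factor k = ST / DE = 8 / 4 = 2
TU = k * EF = 2 * 11 = 22

22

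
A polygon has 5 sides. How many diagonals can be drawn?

The number of diagonals in an n-gon is n(n - 3)/2.
For n = 5: 5(5 - 3)/2 = 5 × 2 / 2 = 5.

5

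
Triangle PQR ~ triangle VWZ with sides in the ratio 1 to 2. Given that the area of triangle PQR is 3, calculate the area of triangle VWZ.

Area ratio = (1/2)^2 = 1/4. Area of VWZ = 3 * 4/1 = 12.

12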